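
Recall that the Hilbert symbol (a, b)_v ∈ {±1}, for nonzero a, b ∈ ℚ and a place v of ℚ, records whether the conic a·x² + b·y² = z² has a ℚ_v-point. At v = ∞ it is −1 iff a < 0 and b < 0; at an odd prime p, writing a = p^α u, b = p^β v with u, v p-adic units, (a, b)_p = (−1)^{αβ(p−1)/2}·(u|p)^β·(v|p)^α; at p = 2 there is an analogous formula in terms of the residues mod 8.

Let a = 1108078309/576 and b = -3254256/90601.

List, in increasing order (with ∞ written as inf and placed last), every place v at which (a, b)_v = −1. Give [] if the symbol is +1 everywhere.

(a, b) ≡ (10621, -31) mod (ℚ^×)²; places V = {2, 3, 7, 13, 17, 19, 31, 43, ∞}.
(a,b)_7: α=0, u≡1; β=-2, v≡2 (mod 7); (1|7)=+1, (2|7)=+1; sign (−1)^0·+1^-2·+1^0 = +1.
(a,b)_∞: sgn(10621)=+, sgn(-31)=−, so +1.
(a,b)_2: α=-6, β=4; u≡5, v≡1 (mod 8); ε(u)ε(v)=0·0, αω(v)=-6·0, βω(u)=4·1; sum ≡ 0  ⇒  +1.
(a,b)_13: α=1, u≡11; β=0, v≡2 (mod 13); (11|13)=-1, (2|13)=-1; sign (−1)^0·-1^0·-1^1 = -1.
(a,b)_17: α=2, u≡8; β=0, v≡11 (mod 17); (8|17)=+1, (11|17)=-1; sign (−1)^0·+1^0·-1^2 = +1.
(a,b)_3: α=-2, u≡1; β=8, v≡2 (mod 3); (1|3)=+1, (2|3)=-1; sign (−1)^0·+1^8·-1^-2 = +1.
(a,b)_43: α=1, u≡3; β=-2, v≡26 (mod 43); (3|43)=-1, (26|43)=-1; sign (−1)^0·-1^-2·-1^1 = -1.
(a,b)_31: α=0, u≡1; β=1, v≡6 (mod 31); (1|31)=+1, (6|31)=-1; sign (−1)^0·+1^1·-1^0 = +1.
(a,b)_19: α=3, u≡18; β=0, v≡5 (mod 19); (18|19)=-1, (5|19)=+1; sign (−1)^0·-1^0·+1^3 = +1.
|Ram(10621, -31)| = 2, even; anisotropic at {13, 43}.

[13, 43]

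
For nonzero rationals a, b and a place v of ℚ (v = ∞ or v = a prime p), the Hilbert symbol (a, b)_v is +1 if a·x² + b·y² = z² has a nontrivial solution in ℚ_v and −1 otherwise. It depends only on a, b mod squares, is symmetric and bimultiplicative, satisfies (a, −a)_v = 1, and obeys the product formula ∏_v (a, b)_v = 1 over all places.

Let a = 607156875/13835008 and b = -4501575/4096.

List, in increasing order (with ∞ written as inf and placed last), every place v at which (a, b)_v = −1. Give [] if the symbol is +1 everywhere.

(a, b) ≡ (55913, -247) mod (ℚ^×)²; places V = {2, 3, 5, 11, 13, 17, 19, 23, ∞}.
(a,b)_13: α=1, u≡11; β=1, v≡6 (mod 13); (11|13)=-1, (6|13)=-1; sign (−1)^0·-1^1·-1^1 = +1.
(a,b)_23: α=1, u≡18; β=0, v≡4 (mod 23); (18|23)=+1, (4|23)=+1; sign (−1)^0·+1^0·+1^1 = +1.
(a,b)_2: α=-8, β=-12; u≡1, v≡1 (mod 8); ε(u)ε(v)=0·0, αω(v)=-8·0, βω(u)=-12·0; sum ≡ 0  ⇒  +1.
(a,b)_11: α=-1, u≡5; β=0, v≡8 (mod 11); (5|11)=+1, (8|11)=-1; sign (−1)^0·+1^0·-1^-1 = -1.
(a,b)_3: α=2, u≡2; β=6, v≡2 (mod 3); (2|3)=-1, (2|3)=-1; sign (−1)^0·-1^6·-1^2 = +1.
(a,b)_17: α=-3, u≡2; β=0, v≡9 (mod 17); (2|17)=+1, (9|17)=+1; sign (−1)^0·+1^0·+1^-3 = +1.
(a,b)_5: α=4, u≡2; β=2, v≡2 (mod 5); (2|5)=-1, (2|5)=-1; sign (−1)^0·-1^2·-1^4 = +1.
(a,b)_∞: sgn(55913)=+, sgn(-247)=−, so +1.
(a,b)_19: α=2, u≡15; β=1, v≡16 (mod 19); (15|19)=-1, (16|19)=+1; sign (−1)^0·-1^1·+1^2 = -1.
|Ram(55913, -247)| = 2, even; anisotropic at {11, 19}.

[11, 19]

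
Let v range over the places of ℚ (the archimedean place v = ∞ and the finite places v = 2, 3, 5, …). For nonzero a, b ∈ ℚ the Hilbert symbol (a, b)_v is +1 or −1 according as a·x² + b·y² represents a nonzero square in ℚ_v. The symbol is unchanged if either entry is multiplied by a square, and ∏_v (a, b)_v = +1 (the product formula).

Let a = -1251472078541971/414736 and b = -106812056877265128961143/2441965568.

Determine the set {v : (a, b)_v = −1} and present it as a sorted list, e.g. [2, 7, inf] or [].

[11, 41, 53, inf]

(a, b) ≡ (-21345379, -9263089) mod (ℚ^×)²; places V = {2, 3, 7, 11, 13, 19, 23, 31, 41, 47, 53, ∞}.
(a,b)_7: α=-2, u≡1; β=-2, v≡2 (mod 7); (1|7)=+1, (2|7)=+1; sign (−1)^0·+1^-2·+1^-2 = +1.
(a,b)_∞: sgn(-21345379)=−, sgn(-9263089)=−, so -1.
(a,b)_41: α=1, u≡5; β=1, v≡26 (mod 41); (5|41)=+1, (26|41)=-1; sign (−1)^0·+1^1·-1^1 = -1.
(a,b)_13: α=2, u≡3; β=2, v≡3 (mod 13); (3|13)=+1, (3|13)=+1; sign (−1)^0·+1^2·+1^2 = +1.
(a,b)_11: α=1, u≡7; β=1, v≡6 (mod 11); (7|11)=-1, (6|11)=-1; sign (−1)^1·-1^1·-1^1 = -1.
(a,b)_19: α=3, u≡2; β=3, v≡7 (mod 19); (2|19)=-1, (7|19)=+1; sign (−1)^1·-1^3·+1^3 = +1.
(a,b)_53: α=1, u≡49; β=2, v≡14 (mod 53); (49|53)=+1, (14|53)=-1; sign (−1)^0·+1^2·-1^1 = -1.
(a,b)_3: α=0, u≡2; β=6, v≡2 (mod 3); (2|3)=-1, (2|3)=-1; sign (−1)^0·-1^6·-1^0 = +1.
(a,b)_31: α=2, u≡11; β=2, v≡12 (mod 31); (11|31)=-1, (12|31)=-1; sign (−1)^0·-1^2·-1^2 = +1.
(a,b)_23: α=-2, u≡2; β=-3, v≡21 (mod 23); (2|23)=+1, (21|23)=-1; sign (−1)^0·+1^-3·-1^-2 = +1.
(a,b)_2: α=-4, β=-12; u≡5, v≡7 (mod 8); ε(u)ε(v)=0·1, αω(v)=-4·0, βω(u)=-12·1; sum ≡ 0  ⇒  +1.
(a,b)_47: α=1, u≡8; β=3, v≡38 (mod 47); (8|47)=+1, (38|47)=-1; sign (−1)^1·+1^3·-1^1 = +1.
Ram(-21345379, -9263089) = {11, 41, 53, ∞}; no ℚ_11-point on the conic.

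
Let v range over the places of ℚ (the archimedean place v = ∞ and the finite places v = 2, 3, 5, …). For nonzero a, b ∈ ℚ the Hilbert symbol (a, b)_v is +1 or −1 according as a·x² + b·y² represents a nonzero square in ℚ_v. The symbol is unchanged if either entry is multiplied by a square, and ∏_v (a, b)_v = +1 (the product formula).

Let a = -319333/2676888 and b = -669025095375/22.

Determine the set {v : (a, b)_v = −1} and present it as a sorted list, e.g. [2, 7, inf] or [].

[2, 3, 7, 11, 17, inf]

Mod squares: a ≡ -13566, b ≡ -71095530. Check v ∈ {∞, 2, 3, 5, 7, 11, 13, 17, 19, 23, 29}.
v=2: v_2(a)=-3, v_2(b)=-1; units ≡ 1, 3 (mod 8); ε·ε+αω+βω = 0·1+-3·1+-1·0 ≡ 1  ⇒  (a,b)_2 = -1.
v=19: a=19^1·(≡10), b=19^1·(≡1) mod 19; (10|19)=-1, (1|19)=+1; (−1)^{1·1·9}·(-1)^1·(+1)^1 = +1.
v=3: a=3^-9·(≡2), b=3^1·(≡2) mod 3; (2|3)=-1, (2|3)=-1; (−1)^{-9·1·1}·(-1)^1·(-1)^-9 = -1.
v=7: a=7^5·(≡4), b=7^2·(≡6) mod 7; (4|7)=+1, (6|7)=-1; (−1)^{5·2·3}·(+1)^2·(-1)^5 = -1.
v=5: a=5^0·(≡4), b=5^3·(≡1) mod 5; (4|5)=+1, (1|5)=+1; (−1)^{0·3·2}·(+1)^3·(+1)^0 = +1.
v=11: a=11^0·(≡6), b=11^-1·(≡6) mod 11; (6|11)=-1, (6|11)=-1; (−1)^{0·-1·5}·(-1)^-1·(-1)^0 = -1.
v=17: a=17^-1·(≡8), b=17^1·(≡7) mod 17; (8|17)=+1, (7|17)=-1; (−1)^{-1·1·8}·(+1)^1·(-1)^-1 = -1.
v=∞: -13566 < 0 and -71095530 < 0  ⇒  (a,b)_∞ = -1.
v=13: a=13^0·(≡2), b=13^2·(≡1) mod 13; (2|13)=-1, (1|13)=+1; (−1)^{0·2·6}·(-1)^2·(+1)^0 = +1.
v=29: a=29^0·(≡28), b=29^1·(≡2) mod 29; (28|29)=+1, (2|29)=-1; (−1)^{0·1·14}·(+1)^1·(-1)^0 = +1.
v=23: a=23^0·(≡16), b=23^1·(≡19) mod 23; (16|23)=+1, (19|23)=-1; (−1)^{0·1·11}·(+1)^1·(-1)^0 = +1.
(-13566, -71095530 / ℚ) ramifies at {2, 3, 7, 11, 17, ∞}: a division algebra.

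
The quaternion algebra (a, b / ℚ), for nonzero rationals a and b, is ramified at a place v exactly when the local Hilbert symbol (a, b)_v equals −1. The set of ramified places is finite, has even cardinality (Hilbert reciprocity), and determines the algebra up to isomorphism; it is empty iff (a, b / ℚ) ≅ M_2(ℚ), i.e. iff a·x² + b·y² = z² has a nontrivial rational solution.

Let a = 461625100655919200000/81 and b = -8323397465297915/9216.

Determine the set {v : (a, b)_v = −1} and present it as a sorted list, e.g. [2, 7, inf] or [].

Mod squares: a ≡ 46655, b ≡ -11602025435. Check v ∈ {∞, 2, 3, 5, 7, 11, 13, 31, 37, 43, 47}.
v=5: a=5^5·(≡4), b=5^1·(≡2) mod 5; (4|5)=+1, (2|5)=-1; (−1)^{5·1·2}·(+1)^1·(-1)^5 = -1.
v=11: a=11^2·(≡9), b=11^5·(≡9) mod 11; (9|11)=+1, (9|11)=+1; (−1)^{2·5·5}·(+1)^5·(+1)^2 = +1.
v=7: a=7^1·(≡1), b=7^3·(≡5) mod 7; (1|7)=+1, (5|7)=-1; (−1)^{1·3·3}·(+1)^3·(-1)^1 = +1.
v=47: a=47^2·(≡11), b=47^1·(≡14) mod 47; (11|47)=-1, (14|47)=+1; (−1)^{2·1·23}·(-1)^1·(+1)^2 = -1.
v=∞: 46655 > 0 and -11602025435 < 0  ⇒  (a,b)_∞ = +1.
v=37: a=37^2·(≡2), b=37^1·(≡34) mod 37; (2|37)=-1, (34|37)=+1; (−1)^{2·1·18}·(-1)^1·(+1)^2 = -1.
v=31: a=31^1·(≡30), b=31^1·(≡11) mod 31; (30|31)=-1, (11|31)=-1; (−1)^{1·1·15}·(-1)^1·(-1)^1 = -1.
v=13: a=13^2·(≡5), b=13^1·(≡4) mod 13; (5|13)=-1, (4|13)=+1; (−1)^{2·1·6}·(-1)^1·(+1)^2 = -1.
v=3: a=3^-4·(≡2), b=3^-2·(≡1) mod 3; (2|3)=-1, (1|3)=+1; (−1)^{-4·-2·1}·(-1)^-2·(+1)^-4 = +1.
v=2: v_2(a)=8, v_2(b)=-10; units ≡ 7, 5 (mod 8); ε·ε+αω+βω = 1·0+8·1+-10·0 ≡ 0  ⇒  (a,b)_2 = +1.
v=43: a=43^1·(≡40), b=43^1·(≡11) mod 43; (40|43)=+1, (11|43)=+1; (−1)^{1·1·21}·(+1)^1·(+1)^1 = -1.
Ram(46655, -11602025435) = {5, 13, 31, 37, 43, 47}; no ℚ_5-point on the conic.

[5, 13, 31, 37, 43, 47]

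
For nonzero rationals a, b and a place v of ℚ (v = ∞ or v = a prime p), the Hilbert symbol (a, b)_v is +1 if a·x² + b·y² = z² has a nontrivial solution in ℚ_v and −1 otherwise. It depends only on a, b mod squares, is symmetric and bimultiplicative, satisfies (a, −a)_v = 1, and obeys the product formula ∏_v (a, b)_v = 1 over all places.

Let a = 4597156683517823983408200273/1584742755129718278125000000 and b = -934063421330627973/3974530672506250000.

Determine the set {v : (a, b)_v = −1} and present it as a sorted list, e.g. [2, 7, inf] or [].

[3, 5, 7, 11]

Mod squares: a ≡ 26565, b ≡ -253. Check v ∈ {∞, 2, 3, 5, 7, 11, 19, 23, 47}.
v=23: a=23^1·(≡14), b=23^1·(≡13) mod 23; (14|23)=-1, (13|23)=+1; (−1)^{1·1·11}·(-1)^1·(+1)^1 = +1.
v=3: a=3^37·(≡2), b=3^22·(≡2) mod 3; (2|3)=-1, (2|3)=-1; (−1)^{37·22·1}·(-1)^22·(-1)^37 = -1.
v=5: a=5^-11·(≡3), b=5^-8·(≡2) mod 5; (3|5)=-1, (2|5)=-1; (−1)^{-11·-8·2}·(-1)^-8·(-1)^-11 = -1.
v=2: v_2(a)=-6, v_2(b)=-4; units ≡ 5, 3 (mod 8); ε·ε+αω+βω = 0·1+-6·1+-4·1 ≡ 0  ⇒  (a,b)_2 = +1.
v=47: a=47^-6·(≡11), b=47^-4·(≡30) mod 47; (11|47)=-1, (30|47)=-1; (−1)^{-6·-4·23}·(-1)^-4·(-1)^-6 = +1.
v=11: a=11^1·(≡8), b=11^1·(≡8) mod 11; (8|11)=-1, (8|11)=-1; (−1)^{1·1·5}·(-1)^1·(-1)^1 = -1.
v=7: a=7^9·(≡1), b=7^6·(≡6) mod 7; (1|7)=+1, (6|7)=-1; (−1)^{9·6·3}·(+1)^6·(-1)^9 = -1.
v=19: a=19^-6·(≡3), b=19^-4·(≡2) mod 19; (3|19)=-1, (2|19)=-1; (−1)^{-6·-4·9}·(-1)^-4·(-1)^-6 = +1.
v=∞: 26565 > 0 and -253 < 0  ⇒  (a,b)_∞ = +1.
(26565, -253 / ℚ) ramifies at {3, 5, 7, 11}: a division algebra.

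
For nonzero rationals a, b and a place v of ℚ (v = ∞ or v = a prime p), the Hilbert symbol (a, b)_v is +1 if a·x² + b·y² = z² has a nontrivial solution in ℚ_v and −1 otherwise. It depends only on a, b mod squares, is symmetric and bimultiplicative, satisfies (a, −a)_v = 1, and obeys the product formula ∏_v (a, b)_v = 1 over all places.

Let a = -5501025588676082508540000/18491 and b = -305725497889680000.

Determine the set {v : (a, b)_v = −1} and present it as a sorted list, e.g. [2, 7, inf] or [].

[11, 23, 43, 47, 53, inf]

Mod squares: a ≡ -26720194754, b ≡ -1589258. Check v ∈ {∞, 2, 3, 5, 7, 11, 17, 23, 29, 31, 41, 43, 47, 53}.
v=53: a=53^1·(≡44), b=53^1·(≡27) mod 53; (44|53)=+1, (27|53)=-1; (−1)^{1·1·26}·(+1)^1·(-1)^1 = -1.
v=23: a=23^1·(≡19), b=23^0·(≡14) mod 23; (19|23)=-1, (14|23)=-1; (−1)^{1·0·11}·(-1)^0·(-1)^1 = -1.
v=47: a=47^1·(≡35), b=47^1·(≡40) mod 47; (35|47)=-1, (40|47)=-1; (−1)^{1·1·23}·(-1)^1·(-1)^1 = -1.
v=43: a=43^3·(≡3), b=43^2·(≡19) mod 43; (3|43)=-1, (19|43)=-1; (−1)^{3·2·21}·(-1)^2·(-1)^3 = -1.
v=7: a=7^2·(≡5), b=7^0·(≡1) mod 7; (5|7)=-1, (1|7)=+1; (−1)^{2·0·3}·(-1)^0·(+1)^2 = +1.
v=29: a=29^1·(≡17), b=29^1·(≡12) mod 29; (17|29)=-1, (12|29)=-1; (−1)^{1·1·14}·(-1)^1·(-1)^1 = +1.
v=41: a=41^-2·(≡29), b=41^0·(≡23) mod 41; (29|41)=-1, (23|41)=+1; (−1)^{-2·0·20}·(-1)^0·(+1)^-2 = +1.
v=∞: -26720194754 < 0 and -1589258 < 0  ⇒  (a,b)_∞ = -1.
v=31: a=31^2·(≡21), b=31^0·(≡8) mod 31; (21|31)=-1, (8|31)=+1; (−1)^{2·0·15}·(-1)^0·(+1)^2 = +1.
v=5: a=5^4·(≡1), b=5^4·(≡2) mod 5; (1|5)=+1, (2|5)=-1; (−1)^{4·4·2}·(+1)^4·(-1)^4 = +1.
v=3: a=3^2·(≡1), b=3^2·(≡1) mod 3; (1|3)=+1, (1|3)=+1; (−1)^{2·2·1}·(+1)^2·(+1)^2 = +1.
v=2: v_2(a)=5, v_2(b)=7; units ≡ 7, 3 (mod 8); ε·ε+αω+βω = 1·1+5·1+7·0 ≡ 0  ⇒  (a,b)_2 = +1.
v=17: a=17^3·(≡10), b=17^2·(≡8) mod 17; (10|17)=-1, (8|17)=+1; (−1)^{3·2·8}·(-1)^2·(+1)^3 = +1.
v=11: a=11^-1·(≡10), b=11^1·(≡8) mod 11; (10|11)=-1, (8|11)=-1; (−1)^{-1·1·5}·(-1)^1·(-1)^-1 = -1.
(-26720194754, -1589258 / ℚ) ramifies at {11, 23, 43, 47, 53, ∞}: a division algebra.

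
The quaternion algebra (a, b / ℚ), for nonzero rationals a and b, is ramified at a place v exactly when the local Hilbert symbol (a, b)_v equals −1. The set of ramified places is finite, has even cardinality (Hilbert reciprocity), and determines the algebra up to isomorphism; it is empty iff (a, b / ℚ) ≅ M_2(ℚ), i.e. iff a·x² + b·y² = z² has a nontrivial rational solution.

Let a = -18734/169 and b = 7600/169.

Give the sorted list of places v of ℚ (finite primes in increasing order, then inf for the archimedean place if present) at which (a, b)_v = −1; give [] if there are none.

Mod squares: a ≡ -18734, b ≡ 19. Check v ∈ {∞, 2, 5, 13, 17, 19, 29}.
v=17: a=17^1·(≡14), b=17^0·(≡16) mod 17; (14|17)=-1, (16|17)=+1; (−1)^{1·0·8}·(-1)^0·(+1)^1 = +1.
v=19: a=19^1·(≡18), b=19^1·(≡9) mod 19; (18|19)=-1, (9|19)=+1; (−1)^{1·1·9}·(-1)^1·(+1)^1 = +1.
v=5: a=5^0·(≡4), b=5^2·(≡1) mod 5; (4|5)=+1, (1|5)=+1; (−1)^{0·2·2}·(+1)^2·(+1)^0 = +1.
v=29: a=29^1·(≡19), b=29^0·(≡17) mod 29; (19|29)=-1, (17|29)=-1; (−1)^{1·0·14}·(-1)^0·(-1)^1 = -1.
v=∞: -18734 < 0 and 19 > 0  ⇒  (a,b)_∞ = +1.
v=2: v_2(a)=1, v_2(b)=4; units ≡ 1, 3 (mod 8); ε·ε+αω+βω = 0·1+1·1+4·0 ≡ 1  ⇒  (a,b)_2 = -1.
v=13: a=13^-2·(≡12), b=13^-2·(≡8) mod 13; (12|13)=+1, (8|13)=-1; (−1)^{-2·-2·6}·(+1)^-2·(-1)^-2 = +1.
(-18734, 19 / ℚ) ramifies at {2, 29}: a division algebra.

[2, 29]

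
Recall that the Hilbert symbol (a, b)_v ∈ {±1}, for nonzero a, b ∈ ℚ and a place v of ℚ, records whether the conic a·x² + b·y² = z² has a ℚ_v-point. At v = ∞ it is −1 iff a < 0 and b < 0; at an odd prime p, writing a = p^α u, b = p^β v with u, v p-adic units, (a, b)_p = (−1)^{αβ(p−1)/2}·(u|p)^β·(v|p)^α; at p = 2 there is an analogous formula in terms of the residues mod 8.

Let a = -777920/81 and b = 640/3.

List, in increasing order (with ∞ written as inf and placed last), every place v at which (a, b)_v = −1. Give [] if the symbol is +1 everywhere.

(a, b) ≡ (-12155, 30) mod (ℚ^×)²; places V = {2, 3, 5, 11, 13, 17, ∞}.
(a,b)_13: α=1, u≡4; β=0, v≡1 (mod 13); (4|13)=+1, (1|13)=+1; sign (−1)^0·+1^0·+1^1 = +1.
(a,b)_11: α=1, u≡8; β=0, v≡8 (mod 11); (8|11)=-1, (8|11)=-1; sign (−1)^0·-1^0·-1^1 = -1.
(a,b)_2: α=6, β=7; u≡5, v≡7 (mod 8); ε(u)ε(v)=0·1, αω(v)=6·0, βω(u)=7·1; sum ≡ 1  ⇒  -1.
(a,b)_∞: sgn(-12155)=−, sgn(30)=+, so +1.
(a,b)_17: α=1, u≡16; β=0, v≡15 (mod 17); (16|17)=+1, (15|17)=+1; sign (−1)^0·+1^0·+1^1 = +1.
(a,b)_3: α=-4, u≡1; β=-1, v≡1 (mod 3); (1|3)=+1, (1|3)=+1; sign (−1)^0·+1^-1·+1^-4 = +1.
(a,b)_5: α=1, u≡1; β=1, v≡1 (mod 5); (1|5)=+1, (1|5)=+1; sign (−1)^0·+1^1·+1^1 = +1.
(-12155, 30 / ℚ) ramifies at {2, 11}: a division algebra.

[2, 11]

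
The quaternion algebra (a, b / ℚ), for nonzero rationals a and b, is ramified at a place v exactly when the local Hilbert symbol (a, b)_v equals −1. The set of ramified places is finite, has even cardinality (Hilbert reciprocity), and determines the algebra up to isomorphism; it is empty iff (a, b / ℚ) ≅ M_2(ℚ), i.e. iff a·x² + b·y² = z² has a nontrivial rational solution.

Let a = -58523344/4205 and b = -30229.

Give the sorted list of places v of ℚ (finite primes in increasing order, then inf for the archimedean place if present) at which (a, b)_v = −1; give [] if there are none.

(a, b) ≡ (-151145, -30229) mod (ℚ^×)²; places V = {2, 5, 11, 19, 29, 37, 43, ∞}.
(a,b)_∞: sgn(-151145)=−, sgn(-30229)=−, so -1.
(a,b)_2: α=4, β=0; u≡7, v≡3 (mod 8); ε(u)ε(v)=1·1, αω(v)=4·1, βω(u)=0·0; sum ≡ 1  ⇒  -1.
(a,b)_29: α=-2, u≡27; β=0, v≡18 (mod 29); (27|29)=-1, (18|29)=-1; sign (−1)^0·-1^0·-1^-2 = +1.
(a,b)_11: α=2, u≡2; β=0, v≡10 (mod 11); (2|11)=-1, (10|11)=-1; sign (−1)^0·-1^0·-1^2 = +1.
(a,b)_43: α=1, u≡16; β=1, v≡28 (mod 43); (16|43)=+1, (28|43)=-1; sign (−1)^1·+1^1·-1^1 = +1.
(a,b)_37: α=1, u≡17; β=1, v≡34 (mod 37); (17|37)=-1, (34|37)=+1; sign (−1)^0·-1^1·+1^1 = -1.
(a,b)_5: α=-1, u≡1; β=0, v≡1 (mod 5); (1|5)=+1, (1|5)=+1; sign (−1)^0·+1^0·+1^-1 = +1.
(a,b)_19: α=1, u≡11; β=1, v≡5 (mod 19); (11|19)=+1, (5|19)=+1; sign (−1)^1·+1^1·+1^1 = -1.
|Ram(-151145, -30229)| = 4, even; anisotropic at {2, 19, 37, ∞}.

[2, 19, 37, inf]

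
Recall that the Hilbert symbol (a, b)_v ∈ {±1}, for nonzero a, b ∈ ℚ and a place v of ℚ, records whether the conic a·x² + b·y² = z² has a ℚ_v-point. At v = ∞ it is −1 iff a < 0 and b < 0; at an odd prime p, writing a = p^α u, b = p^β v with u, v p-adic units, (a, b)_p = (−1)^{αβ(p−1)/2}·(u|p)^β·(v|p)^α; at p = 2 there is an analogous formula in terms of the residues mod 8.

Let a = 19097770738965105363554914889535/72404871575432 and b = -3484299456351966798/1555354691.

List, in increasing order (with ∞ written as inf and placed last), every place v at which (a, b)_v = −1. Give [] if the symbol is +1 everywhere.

Mod squares: a ≡ 15470, b ≡ -2618. Check v ∈ {∞, 2, 3, 5, 7, 11, 13, 17, 23, 29, 31, 47}.
v=2: v_2(a)=-3, v_2(b)=1; units ≡ 7, 3 (mod 8); ε·ε+αω+βω = 1·1+-3·1+1·0 ≡ 0  ⇒  (a,b)_2 = +1.
v=3: a=3^2·(≡2), b=3^2·(≡1) mod 3; (2|3)=-1, (1|3)=+1; (−1)^{2·2·1}·(-1)^2·(+1)^2 = +1.
v=∞: 15470 > 0 and -2618 < 0  ⇒  (a,b)_∞ = +1.
v=5: a=5^1·(≡1), b=5^0·(≡2) mod 5; (1|5)=+1, (2|5)=-1; (−1)^{1·0·2}·(+1)^0·(-1)^1 = -1.
v=11: a=11^-4·(≡1), b=11^-3·(≡9) mod 11; (1|11)=+1, (9|11)=+1; (−1)^{-4·-3·5}·(+1)^-3·(+1)^-4 = +1.
v=17: a=17^7·(≡15), b=17^3·(≡4) mod 17; (15|17)=+1, (4|17)=+1; (−1)^{7·3·8}·(+1)^3·(+1)^7 = +1.
v=31: a=31^2·(≡25), b=31^2·(≡29) mod 31; (25|31)=+1, (29|31)=-1; (−1)^{2·2·15}·(+1)^2·(-1)^2 = +1.
v=7: a=7^7·(≡6), b=7^3·(≡4) mod 7; (6|7)=-1, (4|7)=+1; (−1)^{7·3·3}·(-1)^3·(+1)^7 = +1.
v=13: a=13^3·(≡2), b=13^2·(≡6) mod 13; (2|13)=-1, (6|13)=-1; (−1)^{3·2·6}·(-1)^2·(-1)^3 = -1.
v=47: a=47^-2·(≡2), b=47^-2·(≡9) mod 47; (2|47)=+1, (9|47)=+1; (−1)^{-2·-2·23}·(+1)^-2·(+1)^-2 = +1.
v=23: a=23^-4·(≡20), b=23^-2·(≡9) mod 23; (20|23)=-1, (9|23)=+1; (−1)^{-4·-2·11}·(-1)^-2·(+1)^-4 = +1.
v=29: a=29^6·(≡4), b=29^4·(≡11) mod 29; (4|29)=+1, (11|29)=-1; (−1)^{6·4·14}·(+1)^4·(-1)^6 = +1.
Ram(15470, -2618) = {5, 13}; no ℚ_5-point on the conic.

[5, 13]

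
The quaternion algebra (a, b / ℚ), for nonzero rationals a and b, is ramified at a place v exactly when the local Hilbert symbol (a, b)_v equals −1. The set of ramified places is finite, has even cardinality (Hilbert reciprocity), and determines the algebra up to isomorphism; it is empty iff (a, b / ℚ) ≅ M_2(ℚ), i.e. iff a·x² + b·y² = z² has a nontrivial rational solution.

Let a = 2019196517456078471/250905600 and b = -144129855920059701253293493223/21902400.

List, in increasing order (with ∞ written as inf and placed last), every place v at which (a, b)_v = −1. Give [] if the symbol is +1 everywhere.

(a, b) ≡ (256151, -47) mod (ℚ^×)²; places V = {2, 3, 5, 7, 11, 13, 23, 31, 37, 41, 43, 47, ∞}.
(a,b)_43: α=1, u≡4; β=2, v≡3 (mod 43); (4|43)=+1, (3|43)=-1; sign (−1)^0·+1^2·-1^1 = -1.
(a,b)_23: α=1, u≡14; β=2, v≡14 (mod 23); (14|23)=-1, (14|23)=-1; sign (−1)^0·-1^2·-1^1 = -1.
(a,b)_7: α=1, u≡2; β=4, v≡2 (mod 7); (2|7)=+1, (2|7)=+1; sign (−1)^0·+1^4·+1^1 = +1.
(a,b)_13: α=0, u≡3; β=-2, v≡2 (mod 13); (3|13)=+1, (2|13)=-1; sign (−1)^0·+1^-2·-1^0 = +1.
(a,b)_41: α=2, u≡30; β=2, v≡22 (mod 41); (30|41)=-1, (22|41)=-1; sign (−1)^0·-1^2·-1^2 = +1.
(a,b)_47: α=4, u≡4; β=5, v≡38 (mod 47); (4|47)=+1, (38|47)=-1; sign (−1)^0·+1^5·-1^4 = +1.
(a,b)_∞: sgn(256151)=+, sgn(-47)=−, so +1.
(a,b)_5: α=-2, u≡4; β=-2, v≡2 (mod 5); (4|5)=+1, (2|5)=-1; sign (−1)^0·+1^-2·-1^-2 = +1.
(a,b)_2: α=-10, β=-6; u≡7, v≡1 (mod 8); ε(u)ε(v)=1·0, αω(v)=-10·0, βω(u)=-6·0; sum ≡ 0  ⇒  +1.
(a,b)_3: α=-4, u≡2; β=-4, v≡1 (mod 3); (2|3)=-1, (1|3)=+1; sign (−1)^0·-1^-4·+1^-4 = +1.
(a,b)_31: α=2, u≡3; β=2, v≡24 (mod 31); (3|31)=-1, (24|31)=-1; sign (−1)^0·-1^2·-1^2 = +1.
(a,b)_11: α=-2, u≡5; β=2, v≡7 (mod 11); (5|11)=+1, (7|11)=-1; sign (−1)^0·+1^2·-1^-2 = +1.
(a,b)_37: α=1, u≡34; β=2, v≡4 (mod 37); (34|37)=+1, (4|37)=+1; sign (−1)^0·+1^2·+1^1 = +1.
|Ram(256151, -47)| = 2, even; anisotropic at {23, 43}.

[23, 43]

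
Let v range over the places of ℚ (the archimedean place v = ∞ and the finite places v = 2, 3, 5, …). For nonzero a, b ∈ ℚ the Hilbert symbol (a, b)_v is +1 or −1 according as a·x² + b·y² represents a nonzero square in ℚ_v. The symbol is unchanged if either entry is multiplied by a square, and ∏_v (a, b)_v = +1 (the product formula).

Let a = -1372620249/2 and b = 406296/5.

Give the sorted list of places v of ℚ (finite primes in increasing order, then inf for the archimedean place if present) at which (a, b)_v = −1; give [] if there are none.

Mod squares: a ≡ -3458, b ≡ 6270. Check v ∈ {∞, 2, 3, 5, 7, 11, 13, 19}.
v=5: a=5^0·(≡3), b=5^-1·(≡1) mod 5; (3|5)=-1, (1|5)=+1; (−1)^{0·-1·2}·(-1)^-1·(+1)^0 = -1.
v=11: a=11^2·(≡6), b=11^1·(≡4) mod 11; (6|11)=-1, (4|11)=+1; (−1)^{2·1·5}·(-1)^1·(+1)^2 = -1.
v=∞: -3458 < 0 and 6270 > 0  ⇒  (a,b)_∞ = +1.
v=2: v_2(a)=-1, v_2(b)=3; units ≡ 7, 7 (mod 8); ε·ε+αω+βω = 1·1+-1·0+3·0 ≡ 1  ⇒  (a,b)_2 = -1.
v=13: a=13^1·(≡11), b=13^0·(≡4) mod 13; (11|13)=-1, (4|13)=+1; (−1)^{1·0·6}·(-1)^0·(+1)^1 = +1.
v=3: a=3^8·(≡1), b=3^5·(≡2) mod 3; (1|3)=+1, (2|3)=-1; (−1)^{8·5·1}·(+1)^5·(-1)^8 = +1.
v=19: a=19^1·(≡8), b=19^1·(≡17) mod 19; (8|19)=-1, (17|19)=+1; (−1)^{1·1·9}·(-1)^1·(+1)^1 = +1.
v=7: a=7^1·(≡3), b=7^0·(≡6) mod 7; (3|7)=-1, (6|7)=-1; (−1)^{1·0·3}·(-1)^0·(-1)^1 = -1.
|Ram(-3458, 6270)| = 4, even; anisotropic at {2, 5, 7, 11}.

[2, 5, 7, 11]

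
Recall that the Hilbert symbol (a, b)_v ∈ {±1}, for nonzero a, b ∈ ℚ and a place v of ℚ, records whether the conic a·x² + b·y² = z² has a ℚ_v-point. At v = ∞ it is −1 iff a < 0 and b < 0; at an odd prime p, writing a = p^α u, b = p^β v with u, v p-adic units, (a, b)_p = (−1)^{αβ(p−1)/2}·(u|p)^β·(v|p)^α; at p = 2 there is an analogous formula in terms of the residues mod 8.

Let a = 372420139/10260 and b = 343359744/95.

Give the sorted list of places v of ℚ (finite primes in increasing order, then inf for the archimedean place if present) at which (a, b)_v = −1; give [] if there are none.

[2, 5, 17, 19]

(a, b) ≡ (25935, 440895) mod (ℚ^×)²; places V = {2, 3, 5, 7, 13, 17, 19, ∞}.
(a,b)_7: α=3, u≡2; β=1, v≡3 (mod 7); (2|7)=+1, (3|7)=-1; sign (−1)^1·+1^1·-1^3 = +1.
(a,b)_13: α=1, u≡2; β=1, v≡8 (mod 13); (2|13)=-1, (8|13)=-1; sign (−1)^0·-1^1·-1^1 = +1.
(a,b)_2: α=-2, β=8; u≡7, v≡7 (mod 8); ε(u)ε(v)=1·1, αω(v)=-2·0, βω(u)=8·0; sum ≡ 1  ⇒  -1.
(a,b)_3: α=-3, u≡2; β=1, v≡1 (mod 3); (2|3)=-1, (1|3)=+1; sign (−1)^1·-1^1·+1^-3 = +1.
(a,b)_19: α=-1, u≡7; β=-1, v≡17 (mod 19); (7|19)=+1, (17|19)=+1; sign (−1)^1·+1^-1·+1^-1 = -1.
(a,b)_17: α=4, u≡10; β=3, v≡12 (mod 17); (10|17)=-1, (12|17)=-1; sign (−1)^0·-1^3·-1^4 = -1.
(a,b)_∞: sgn(25935)=+, sgn(440895)=+, so +1.
(a,b)_5: α=-1, u≡2; β=-1, v≡1 (mod 5); (2|5)=-1, (1|5)=+1; sign (−1)^0·-1^-1·+1^-1 = -1.
(25935, 440895 / ℚ) ramifies at {2, 5, 17, 19}: a division algebra.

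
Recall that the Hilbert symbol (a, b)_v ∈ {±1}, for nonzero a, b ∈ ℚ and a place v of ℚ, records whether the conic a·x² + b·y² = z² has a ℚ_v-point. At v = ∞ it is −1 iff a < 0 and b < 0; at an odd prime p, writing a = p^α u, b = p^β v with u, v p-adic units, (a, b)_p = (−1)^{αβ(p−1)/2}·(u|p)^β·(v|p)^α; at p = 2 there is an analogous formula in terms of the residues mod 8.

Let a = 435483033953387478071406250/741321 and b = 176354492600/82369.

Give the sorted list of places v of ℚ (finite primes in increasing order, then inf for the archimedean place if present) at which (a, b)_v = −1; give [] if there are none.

[2, 11, 29, 31]

(a, b) ≡ (76570, 4885166) mod (ℚ^×)²; places V = {2, 3, 5, 7, 11, 13, 19, 29, 31, 41, ∞}.
(a,b)_11: α=2, u≡10; β=1, v≡5 (mod 11); (10|11)=-1, (5|11)=+1; sign (−1)^0·-1^1·+1^2 = -1.
(a,b)_5: α=7, u≡4; β=2, v≡1 (mod 5); (4|5)=+1, (1|5)=+1; sign (−1)^0·+1^2·+1^7 = +1.
(a,b)_2: α=1, β=3; u≡5, v≡7 (mod 8); ε(u)ε(v)=0·1, αω(v)=1·0, βω(u)=3·1; sum ≡ 1  ⇒  -1.
(a,b)_∞: sgn(76570)=+, sgn(4885166)=+, so +1.
(a,b)_41: α=-2, u≡18; β=-2, v≡40 (mod 41); (18|41)=+1, (40|41)=+1; sign (−1)^0·+1^-2·+1^-2 = +1.
(a,b)_29: α=2, u≡27; β=1, v≡20 (mod 29); (27|29)=-1, (20|29)=+1; sign (−1)^0·-1^1·+1^2 = -1.
(a,b)_31: α=3, u≡17; β=1, v≡11 (mod 31); (17|31)=-1, (11|31)=-1; sign (−1)^1·-1^1·-1^3 = -1.
(a,b)_7: α=-2, u≡2; β=-2, v≡6 (mod 7); (2|7)=+1, (6|7)=-1; sign (−1)^0·+1^-2·-1^-2 = +1.
(a,b)_19: α=5, u≡12; β=3, v≡17 (mod 19); (12|19)=-1, (17|19)=+1; sign (−1)^1·-1^3·+1^5 = +1.
(a,b)_13: α=5, u≡10; β=1, v≡9 (mod 13); (10|13)=+1, (9|13)=+1; sign (−1)^0·+1^1·+1^5 = +1.
(a,b)_3: α=-2, u≡1; β=0, v≡2 (mod 3); (1|3)=+1, (2|3)=-1; sign (−1)^0·+1^0·-1^-2 = +1.
Ram(76570, 4885166) = {2, 11, 29, 31}; no ℚ_2-point on the conic.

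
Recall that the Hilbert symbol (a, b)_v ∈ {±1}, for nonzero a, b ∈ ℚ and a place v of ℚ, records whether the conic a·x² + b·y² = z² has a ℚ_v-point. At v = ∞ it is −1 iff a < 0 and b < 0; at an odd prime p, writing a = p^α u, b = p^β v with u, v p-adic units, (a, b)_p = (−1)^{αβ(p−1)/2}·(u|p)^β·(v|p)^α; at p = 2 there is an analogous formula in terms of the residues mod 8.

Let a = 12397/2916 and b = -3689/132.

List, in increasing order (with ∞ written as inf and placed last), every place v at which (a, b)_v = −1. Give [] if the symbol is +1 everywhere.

[]

Mod squares: a ≡ 253, b ≡ -121737. Check v ∈ {∞, 2, 3, 7, 11, 17, 23, 31}.
v=2: v_2(a)=-2, v_2(b)=-2; units ≡ 5, 7 (mod 8); ε·ε+αω+βω = 0·1+-2·0+-2·1 ≡ 0  ⇒  (a,b)_2 = +1.
v=17: a=17^0·(≡8), b=17^1·(≡16) mod 17; (8|17)=+1, (16|17)=+1; (−1)^{0·1·8}·(+1)^1·(+1)^0 = +1.
v=7: a=7^2·(≡2), b=7^1·(≡2) mod 7; (2|7)=+1, (2|7)=+1; (−1)^{2·1·3}·(+1)^1·(+1)^2 = +1.
v=∞: 253 > 0 and -121737 < 0  ⇒  (a,b)_∞ = +1.
v=3: a=3^-6·(≡1), b=3^-1·(≡2) mod 3; (1|3)=+1, (2|3)=-1; (−1)^{-6·-1·1}·(+1)^-1·(-1)^-6 = +1.
v=11: a=11^1·(≡5), b=11^-1·(≡7) mod 11; (5|11)=+1, (7|11)=-1; (−1)^{1·-1·5}·(+1)^-1·(-1)^1 = +1.
v=31: a=31^0·(≡14), b=31^1·(≡20) mod 31; (14|31)=+1, (20|31)=+1; (−1)^{0·1·15}·(+1)^1·(+1)^0 = +1.
v=23: a=23^1·(≡21), b=23^0·(≡13) mod 23; (21|23)=-1, (13|23)=+1; (−1)^{1·0·11}·(-1)^0·(+1)^1 = +1.
Every local symbol is +1, so the conic 253·x² + -121737·y² = z² has ℚ_v-points for all v and hence a ℚ-point; (a, b / ℚ) ≅ M_2(ℚ).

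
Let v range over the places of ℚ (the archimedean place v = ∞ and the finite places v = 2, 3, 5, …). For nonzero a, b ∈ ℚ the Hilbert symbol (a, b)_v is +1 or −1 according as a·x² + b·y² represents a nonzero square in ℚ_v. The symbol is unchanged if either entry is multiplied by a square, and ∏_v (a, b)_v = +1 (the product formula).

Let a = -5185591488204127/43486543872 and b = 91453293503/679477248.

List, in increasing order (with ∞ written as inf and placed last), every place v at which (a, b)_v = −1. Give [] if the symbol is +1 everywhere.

[7, 11]

Mod squares: a ≡ -14, b ≡ 286. Check v ∈ {∞, 2, 3, 7, 11, 13, 19}.
v=7: a=7^1·(≡5), b=7^0·(≡6) mod 7; (5|7)=-1, (6|7)=-1; (−1)^{1·0·3}·(-1)^0·(-1)^1 = -1.
v=13: a=13^4·(≡12), b=13^1·(≡9) mod 13; (12|13)=+1, (9|13)=+1; (−1)^{4·1·6}·(+1)^1·(+1)^4 = +1.
v=3: a=3^-4·(≡1), b=3^-4·(≡1) mod 3; (1|3)=+1, (1|3)=+1; (−1)^{-4·-4·1}·(+1)^-4·(+1)^-4 = +1.
v=11: a=11^10·(≡10), b=11^7·(≡4) mod 11; (10|11)=-1, (4|11)=+1; (−1)^{10·7·5}·(-1)^7·(+1)^10 = -1.
v=19: a=19^0·(≡4), b=19^2·(≡6) mod 19; (4|19)=+1, (6|19)=+1; (−1)^{0·2·9}·(+1)^2·(+1)^0 = +1.
v=2: v_2(a)=-29, v_2(b)=-23; units ≡ 1, 7 (mod 8); ε·ε+αω+βω = 0·1+-29·0+-23·0 ≡ 0  ⇒  (a,b)_2 = +1.
v=∞: -14 < 0 and 286 > 0  ⇒  (a,b)_∞ = +1.
Ram(-14, 286) = {7, 11}; no ℚ_7-point on the conic.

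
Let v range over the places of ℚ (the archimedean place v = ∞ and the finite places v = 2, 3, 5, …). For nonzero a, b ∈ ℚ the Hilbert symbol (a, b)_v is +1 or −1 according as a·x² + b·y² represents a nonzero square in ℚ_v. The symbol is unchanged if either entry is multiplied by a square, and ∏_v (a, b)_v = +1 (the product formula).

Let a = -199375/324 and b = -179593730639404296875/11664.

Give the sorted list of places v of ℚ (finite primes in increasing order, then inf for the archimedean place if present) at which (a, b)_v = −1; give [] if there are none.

(a, b) ≡ (-319, -7228859) mod (ℚ^×)²; places V = {2, 3, 5, 11, 17, 29, 31, 43, ∞}.
(a,b)_11: α=1, u≡5; β=3, v≡4 (mod 11); (5|11)=+1, (4|11)=+1; sign (−1)^1·+1^3·+1^1 = -1.
(a,b)_43: α=0, u≡25; β=1, v≡11 (mod 43); (25|43)=+1, (11|43)=+1; sign (−1)^0·+1^1·+1^0 = +1.
(a,b)_29: α=1, u≡17; β=3, v≡13 (mod 29); (17|29)=-1, (13|29)=+1; sign (−1)^0·-1^3·+1^1 = -1.
(a,b)_3: α=-4, u≡2; β=-6, v≡1 (mod 3); (2|3)=-1, (1|3)=+1; sign (−1)^0·-1^-6·+1^-4 = +1.
(a,b)_31: α=0, u≡30; β=1, v≡26 (mod 31); (30|31)=-1, (26|31)=-1; sign (−1)^0·-1^1·-1^0 = -1.
(a,b)_2: α=-2, β=-4; u≡1, v≡5 (mod 8); ε(u)ε(v)=0·0, αω(v)=-2·1, βω(u)=-4·0; sum ≡ 0  ⇒  +1.
(a,b)_∞: sgn(-319)=−, sgn(-7228859)=−, so -1.
(a,b)_17: α=0, u≡1; β=1, v≡12 (mod 17); (1|17)=+1, (12|17)=-1; sign (−1)^0·+1^1·-1^0 = +1.
(a,b)_5: α=4, u≡4; β=12, v≡4 (mod 5); (4|5)=+1, (4|5)=+1; sign (−1)^0·+1^12·+1^4 = +1.
(-319, -7228859 / ℚ) ramifies at {11, 29, 31, ∞}: a division algebra.

[11, 29, 31, inf]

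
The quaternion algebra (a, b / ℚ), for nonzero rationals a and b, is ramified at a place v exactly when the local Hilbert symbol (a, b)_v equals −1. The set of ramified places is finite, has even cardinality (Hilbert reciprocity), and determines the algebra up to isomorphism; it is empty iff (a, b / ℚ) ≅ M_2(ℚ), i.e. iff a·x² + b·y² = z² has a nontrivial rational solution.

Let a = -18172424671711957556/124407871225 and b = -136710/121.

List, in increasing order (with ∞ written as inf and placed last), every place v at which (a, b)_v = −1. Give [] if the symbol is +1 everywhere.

Mod squares: a ≡ -2021, b ≡ -310. Check v ∈ {∞, 2, 3, 5, 7, 11, 13, 31, 43, 47, 53}.
v=43: a=43^1·(≡30), b=43^0·(≡7) mod 43; (30|43)=-1, (7|43)=-1; (−1)^{1·0·21}·(-1)^0·(-1)^1 = -1.
v=31: a=31^2·(≡2), b=31^1·(≡13) mod 31; (2|31)=+1, (13|31)=-1; (−1)^{2·1·15}·(+1)^1·(-1)^2 = +1.
v=7: a=7^12·(≡2), b=7^2·(≡5) mod 7; (2|7)=+1, (5|7)=-1; (−1)^{12·2·3}·(+1)^2·(-1)^12 = +1.
v=11: a=11^-6·(≡3), b=11^-2·(≡9) mod 11; (3|11)=+1, (9|11)=+1; (−1)^{-6·-2·5}·(+1)^-2·(+1)^-6 = +1.
v=2: v_2(a)=2, v_2(b)=1; units ≡ 3, 5 (mod 8); ε·ε+αω+βω = 1·0+2·1+1·1 ≡ 1  ⇒  (a,b)_2 = -1.
v=5: a=5^-2·(≡1), b=5^1·(≡3) mod 5; (1|5)=+1, (3|5)=-1; (−1)^{-2·1·2}·(+1)^1·(-1)^-2 = +1.
v=53: a=53^-2·(≡38), b=53^0·(≡2) mod 53; (38|53)=+1, (2|53)=-1; (−1)^{-2·0·26}·(+1)^0·(-1)^-2 = +1.
v=3: a=3^0·(≡1), b=3^2·(≡2) mod 3; (1|3)=+1, (2|3)=-1; (−1)^{0·2·1}·(+1)^2·(-1)^0 = +1.
v=13: a=13^2·(≡11), b=13^0·(≡6) mod 13; (11|13)=-1, (6|13)=-1; (−1)^{2·0·6}·(-1)^0·(-1)^2 = +1.
v=47: a=47^1·(≡37), b=47^0·(≡44) mod 47; (37|47)=+1, (44|47)=-1; (−1)^{1·0·23}·(+1)^0·(-1)^1 = -1.
v=∞: -2021 < 0 and -310 < 0  ⇒  (a,b)_∞ = -1.
|Ram(-2021, -310)| = 4, even; anisotropic at {2, 43, 47, ∞}.

[2, 43, 47, inf]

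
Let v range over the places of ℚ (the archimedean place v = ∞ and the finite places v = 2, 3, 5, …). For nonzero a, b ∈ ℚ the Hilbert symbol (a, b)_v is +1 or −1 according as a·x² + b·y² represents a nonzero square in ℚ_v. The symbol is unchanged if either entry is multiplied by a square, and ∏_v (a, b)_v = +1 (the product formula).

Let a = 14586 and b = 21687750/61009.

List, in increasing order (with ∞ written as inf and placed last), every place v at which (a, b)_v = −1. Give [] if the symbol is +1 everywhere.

Mod squares: a ≡ 14586, b ≡ 1190. Check v ∈ {∞, 2, 3, 5, 7, 11, 13, 17, 19}.
v=17: a=17^1·(≡8), b=17^1·(≡8) mod 17; (8|17)=+1, (8|17)=+1; (−1)^{1·1·8}·(+1)^1·(+1)^1 = +1.
v=2: v_2(a)=1, v_2(b)=1; units ≡ 5, 3 (mod 8); ε·ε+αω+βω = 0·1+1·1+1·1 ≡ 0  ⇒  (a,b)_2 = +1.
v=11: a=11^1·(≡6), b=11^0·(≡6) mod 11; (6|11)=-1, (6|11)=-1; (−1)^{1·0·5}·(-1)^0·(-1)^1 = -1.
v=5: a=5^0·(≡1), b=5^3·(≡3) mod 5; (1|5)=+1, (3|5)=-1; (−1)^{0·3·2}·(+1)^3·(-1)^0 = +1.
v=13: a=13^1·(≡4), b=13^-2·(≡11) mod 13; (4|13)=+1, (11|13)=-1; (−1)^{1·-2·6}·(+1)^-2·(-1)^1 = -1.
v=∞: 14586 > 0 and 1190 > 0  ⇒  (a,b)_∞ = +1.
v=3: a=3^1·(≡2), b=3^6·(≡2) mod 3; (2|3)=-1, (2|3)=-1; (−1)^{1·6·1}·(-1)^6·(-1)^1 = -1.
v=7: a=7^0·(≡5), b=7^1·(≡2) mod 7; (5|7)=-1, (2|7)=+1; (−1)^{0·1·3}·(-1)^1·(+1)^0 = -1.
v=19: a=19^0·(≡13), b=19^-2·(≡14) mod 19; (13|19)=-1, (14|19)=-1; (−1)^{0·-2·9}·(-1)^-2·(-1)^0 = +1.
Ram(14586, 1190) = {3, 7, 11, 13}; no ℚ_3-point on the conic.

[3, 7, 11, 13]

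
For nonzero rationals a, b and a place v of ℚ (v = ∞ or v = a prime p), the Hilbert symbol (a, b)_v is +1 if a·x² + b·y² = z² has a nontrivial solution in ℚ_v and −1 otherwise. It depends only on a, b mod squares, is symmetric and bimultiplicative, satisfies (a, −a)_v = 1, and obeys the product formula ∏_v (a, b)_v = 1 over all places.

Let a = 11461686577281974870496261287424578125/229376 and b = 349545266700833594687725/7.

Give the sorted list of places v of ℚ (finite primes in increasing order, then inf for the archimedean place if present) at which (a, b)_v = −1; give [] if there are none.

[13, 23, 41, 43]

Mod squares: a ≡ 9703512182, b ≡ 5436067. Check v ∈ {∞, 2, 5, 7, 11, 13, 17, 23, 31, 37, 41, 43, 47}.
v=11: a=11^6·(≡9), b=11^4·(≡7) mod 11; (9|11)=+1, (7|11)=-1; (−1)^{6·4·5}·(+1)^4·(-1)^6 = +1.
v=37: a=37^3·(≡23), b=37^2·(≡1) mod 37; (23|37)=-1, (1|37)=+1; (−1)^{3·2·18}·(-1)^2·(+1)^3 = +1.
v=31: a=31^1·(≡25), b=31^1·(≡6) mod 31; (25|31)=+1, (6|31)=-1; (−1)^{1·1·15}·(+1)^1·(-1)^1 = +1.
v=41: a=41^4·(≡11), b=41^3·(≡34) mod 41; (11|41)=-1, (34|41)=-1; (−1)^{4·3·20}·(-1)^3·(-1)^4 = -1.
v=∞: 9703512182 > 0 and 5436067 > 0  ⇒  (a,b)_∞ = +1.
v=13: a=13^1·(≡7), b=13^1·(≡1) mod 13; (7|13)=-1, (1|13)=+1; (−1)^{1·1·6}·(-1)^1·(+1)^1 = -1.
v=23: a=23^1·(≡11), b=23^0·(≡11) mod 23; (11|23)=-1, (11|23)=-1; (−1)^{1·0·11}·(-1)^0·(-1)^1 = -1.
v=5: a=5^6·(≡3), b=5^2·(≡2) mod 5; (3|5)=-1, (2|5)=-1; (−1)^{6·2·2}·(-1)^2·(-1)^6 = +1.
v=2: v_2(a)=-15, v_2(b)=0; units ≡ 3, 3 (mod 8); ε·ε+αω+βω = 1·1+-15·1+0·1 ≡ 0  ⇒  (a,b)_2 = +1.
v=17: a=17^4·(≡1), b=17^2·(≡10) mod 17; (1|17)=+1, (10|17)=-1; (−1)^{4·2·8}·(+1)^2·(-1)^4 = +1.
v=43: a=43^3·(≡12), b=43^2·(≡2) mod 43; (12|43)=-1, (2|43)=-1; (−1)^{3·2·21}·(-1)^2·(-1)^3 = -1.
v=47: a=47^1·(≡8), b=47^1·(≡41) mod 47; (8|47)=+1, (41|47)=-1; (−1)^{1·1·23}·(+1)^1·(-1)^1 = +1.
v=7: a=7^-1·(≡6), b=7^-1·(≡2) mod 7; (6|7)=-1, (2|7)=+1; (−1)^{-1·-1·3}·(-1)^-1·(+1)^-1 = +1.
|Ram(9703512182, 5436067)| = 4, even; anisotropic at {13, 23, 41, 43}.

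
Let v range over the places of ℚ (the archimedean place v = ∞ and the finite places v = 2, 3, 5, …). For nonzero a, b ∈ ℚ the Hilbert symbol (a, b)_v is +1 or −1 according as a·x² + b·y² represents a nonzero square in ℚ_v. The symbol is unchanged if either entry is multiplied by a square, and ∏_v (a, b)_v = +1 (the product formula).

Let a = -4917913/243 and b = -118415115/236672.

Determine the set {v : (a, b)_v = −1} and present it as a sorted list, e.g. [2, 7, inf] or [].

[2, 7, 17, inf]

(a, b) ≡ (-51051, -6630) mod (ℚ^×)²; places V = {2, 3, 5, 7, 11, 13, 17, 43, ∞}.
(a,b)_17: α=3, u≡14; β=1, v≡16 (mod 17); (14|17)=-1, (16|17)=+1; sign (−1)^0·-1^1·+1^3 = -1.
(a,b)_2: α=0, β=-7; u≡5, v≡5 (mod 8); ε(u)ε(v)=0·0, αω(v)=0·1, βω(u)=-7·1; sum ≡ 1  ⇒  -1.
(a,b)_11: α=1, u≡1; β=0, v≡4 (mod 11); (1|11)=+1, (4|11)=+1; sign (−1)^0·+1^0·+1^1 = +1.
(a,b)_3: α=-5, u≡2; β=7, v≡1 (mod 3); (2|3)=-1, (1|3)=+1; sign (−1)^1·-1^7·+1^-5 = +1.
(a,b)_13: α=1, u≡10; β=1, v≡9 (mod 13); (10|13)=+1, (9|13)=+1; sign (−1)^0·+1^1·+1^1 = +1.
(a,b)_43: α=0, u≡26; β=-2, v≡38 (mod 43); (26|43)=-1, (38|43)=+1; sign (−1)^0·-1^-2·+1^0 = +1.
(a,b)_5: α=0, u≡4; β=1, v≡1 (mod 5); (4|5)=+1, (1|5)=+1; sign (−1)^0·+1^1·+1^0 = +1.
(a,b)_∞: sgn(-51051)=−, sgn(-6630)=−, so -1.
(a,b)_7: α=1, u≡2; β=2, v≡5 (mod 7); (2|7)=+1, (5|7)=-1; sign (−1)^0·+1^2·-1^1 = -1.
|Ram(-51051, -6630)| = 4, even; anisotropic at {2, 7, 17, ∞}.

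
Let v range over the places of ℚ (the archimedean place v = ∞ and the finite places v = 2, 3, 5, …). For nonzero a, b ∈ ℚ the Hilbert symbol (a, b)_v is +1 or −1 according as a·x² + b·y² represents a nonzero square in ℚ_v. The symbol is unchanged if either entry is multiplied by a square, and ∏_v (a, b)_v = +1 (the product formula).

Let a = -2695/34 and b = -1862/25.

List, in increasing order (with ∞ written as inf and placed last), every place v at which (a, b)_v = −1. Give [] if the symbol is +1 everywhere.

[2, 5, 11, inf]

Mod squares: a ≡ -1870, b ≡ -38. Check v ∈ {∞, 2, 5, 7, 11, 17, 19}.
v=19: a=19^0·(≡4), b=19^1·(≡9) mod 19; (4|19)=+1, (9|19)=+1; (−1)^{0·1·9}·(+1)^1·(+1)^0 = +1.
v=7: a=7^2·(≡6), b=7^2·(≡1) mod 7; (6|7)=-1, (1|7)=+1; (−1)^{2·2·3}·(-1)^2·(+1)^2 = +1.
v=∞: -1870 < 0 and -38 < 0  ⇒  (a,b)_∞ = -1.
v=5: a=5^1·(≡4), b=5^-2·(≡3) mod 5; (4|5)=+1, (3|5)=-1; (−1)^{1·-2·2}·(+1)^-2·(-1)^1 = -1.
v=17: a=17^-1·(≡4), b=17^0·(≡1) mod 17; (4|17)=+1, (1|17)=+1; (−1)^{-1·0·8}·(+1)^0·(+1)^-1 = +1.
v=11: a=11^1·(≡8), b=11^0·(≡10) mod 11; (8|11)=-1, (10|11)=-1; (−1)^{1·0·5}·(-1)^0·(-1)^1 = -1.
v=2: v_2(a)=-1, v_2(b)=1; units ≡ 1, 5 (mod 8); ε·ε+αω+βω = 0·0+-1·1+1·0 ≡ 1  ⇒  (a,b)_2 = -1.
Ram(-1870, -38) = {2, 5, 11, ∞}; no ℚ_2-point on the conic.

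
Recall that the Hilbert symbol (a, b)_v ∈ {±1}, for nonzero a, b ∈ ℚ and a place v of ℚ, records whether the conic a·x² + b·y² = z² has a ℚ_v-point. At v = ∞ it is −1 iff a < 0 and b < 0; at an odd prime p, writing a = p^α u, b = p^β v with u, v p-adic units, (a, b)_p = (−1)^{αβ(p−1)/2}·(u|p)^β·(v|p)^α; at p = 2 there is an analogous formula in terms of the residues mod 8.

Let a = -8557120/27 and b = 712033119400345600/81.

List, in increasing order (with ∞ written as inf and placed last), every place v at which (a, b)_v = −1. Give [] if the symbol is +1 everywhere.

[11, 17]

(a, b) ≡ (-3315, 2431) mod (ℚ^×)²; places V = {2, 3, 5, 11, 13, 17, ∞}.
(a,b)_5: α=1, u≡3; β=2, v≡4 (mod 5); (3|5)=-1, (4|5)=+1; sign (−1)^0·-1^2·+1^1 = +1.
(a,b)_∞: sgn(-3315)=−, sgn(2431)=+, so +1.
(a,b)_11: α=2, u≡2; β=5, v≡1 (mod 11); (2|11)=-1, (1|11)=+1; sign (−1)^0·-1^5·+1^2 = -1.
(a,b)_17: α=1, u≡1; β=3, v≡14 (mod 17); (1|17)=+1, (14|17)=-1; sign (−1)^0·+1^3·-1^1 = -1.
(a,b)_13: α=1, u≡2; β=3, v≡5 (mod 13); (2|13)=-1, (5|13)=-1; sign (−1)^0·-1^3·-1^1 = +1.
(a,b)_3: α=-3, u≡2; β=-4, v≡1 (mod 3); (2|3)=-1, (1|3)=+1; sign (−1)^0·-1^-4·+1^-3 = +1.
(a,b)_2: α=6, β=14; u≡5, v≡7 (mod 8); ε(u)ε(v)=0·1, αω(v)=6·0, βω(u)=14·1; sum ≡ 0  ⇒  +1.
(-3315, 2431 / ℚ) ramifies at {11, 17}: a division algebra.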